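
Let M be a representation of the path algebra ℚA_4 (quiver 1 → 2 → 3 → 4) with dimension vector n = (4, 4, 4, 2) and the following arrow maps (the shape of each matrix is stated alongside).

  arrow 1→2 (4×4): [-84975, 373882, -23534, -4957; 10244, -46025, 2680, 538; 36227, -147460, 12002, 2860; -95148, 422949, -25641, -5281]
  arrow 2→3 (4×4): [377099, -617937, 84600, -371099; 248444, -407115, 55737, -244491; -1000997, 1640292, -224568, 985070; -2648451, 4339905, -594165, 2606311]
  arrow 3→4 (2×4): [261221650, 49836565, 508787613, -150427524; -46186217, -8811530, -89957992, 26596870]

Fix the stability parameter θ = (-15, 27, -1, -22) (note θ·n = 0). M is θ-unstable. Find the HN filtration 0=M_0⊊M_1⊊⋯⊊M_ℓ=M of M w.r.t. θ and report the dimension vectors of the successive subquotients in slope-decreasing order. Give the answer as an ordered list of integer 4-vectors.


Interval decomposition of M: I[1,2], I[1,3], I[1,4]^2, I[3,3].
HN type (ℓ=5): μ^(1)=27; μ^(2)=13; μ^(3)=4/3; μ^(4)=-1; μ^(5)=-15

((0, 1, 0, 0); (0, 1, 1, 0); (0, 2, 2, 2); (0, 0, 1, 0); (4, 0, 0, 0))


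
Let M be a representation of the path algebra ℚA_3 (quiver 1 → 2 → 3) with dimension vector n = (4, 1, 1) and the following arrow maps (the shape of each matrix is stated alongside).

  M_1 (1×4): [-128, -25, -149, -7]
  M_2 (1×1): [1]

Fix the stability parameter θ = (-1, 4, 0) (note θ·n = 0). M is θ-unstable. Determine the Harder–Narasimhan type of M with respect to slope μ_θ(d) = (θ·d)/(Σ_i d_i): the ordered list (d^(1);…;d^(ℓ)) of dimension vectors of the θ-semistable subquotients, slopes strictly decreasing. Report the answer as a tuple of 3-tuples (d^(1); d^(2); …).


Interval decomposition of M: I[1,1]^3, I[1,3].
HN type (ℓ=2): μ^(1)=2; μ^(2)=-1

((0, 1, 1); (4, 0, 0))


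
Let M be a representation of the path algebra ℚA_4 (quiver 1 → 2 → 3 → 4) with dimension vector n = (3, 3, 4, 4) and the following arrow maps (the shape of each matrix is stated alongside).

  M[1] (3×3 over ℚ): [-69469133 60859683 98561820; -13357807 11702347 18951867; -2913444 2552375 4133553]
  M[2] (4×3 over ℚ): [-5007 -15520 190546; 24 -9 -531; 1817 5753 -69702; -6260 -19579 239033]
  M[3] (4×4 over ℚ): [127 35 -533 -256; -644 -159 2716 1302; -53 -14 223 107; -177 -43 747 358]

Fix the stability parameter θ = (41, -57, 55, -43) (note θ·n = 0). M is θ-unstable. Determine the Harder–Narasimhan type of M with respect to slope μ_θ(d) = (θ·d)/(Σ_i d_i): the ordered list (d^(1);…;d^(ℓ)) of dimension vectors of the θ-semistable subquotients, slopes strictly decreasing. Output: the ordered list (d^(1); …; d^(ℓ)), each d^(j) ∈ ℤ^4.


Via rank(M_{q-1}∘⋯∘M_p): M ≅ I[1,3], I[1,4]^2, I[3,4], I[4,4].
μ_θ-semistable layers: μ^(1)=55; μ^(2)=6; μ^(3)=-8; μ^(4)=-43

((0, 0, 1, 0); (0, 0, 3, 3); (3, 3, 0, 0); (0, 0, 0, 1))


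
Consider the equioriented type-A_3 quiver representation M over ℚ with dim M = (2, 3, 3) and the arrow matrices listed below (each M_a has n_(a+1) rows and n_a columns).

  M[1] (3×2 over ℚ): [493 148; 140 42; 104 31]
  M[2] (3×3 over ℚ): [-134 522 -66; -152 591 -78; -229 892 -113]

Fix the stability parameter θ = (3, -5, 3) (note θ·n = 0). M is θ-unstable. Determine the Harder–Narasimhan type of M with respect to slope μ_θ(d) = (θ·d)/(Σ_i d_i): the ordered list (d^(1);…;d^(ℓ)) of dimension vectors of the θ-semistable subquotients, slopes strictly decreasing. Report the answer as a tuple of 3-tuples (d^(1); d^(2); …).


Barcode: M ≅ I[1,2], I[1,3], I[2,3], I[3,3]. HN layers by μ_θ (3 steps, strictly decreasing):
  μ^(1)=3; μ^(2)=-1; μ^(3)=-5

((0, 0, 3); (2, 2, 0); (0, 1, 0))


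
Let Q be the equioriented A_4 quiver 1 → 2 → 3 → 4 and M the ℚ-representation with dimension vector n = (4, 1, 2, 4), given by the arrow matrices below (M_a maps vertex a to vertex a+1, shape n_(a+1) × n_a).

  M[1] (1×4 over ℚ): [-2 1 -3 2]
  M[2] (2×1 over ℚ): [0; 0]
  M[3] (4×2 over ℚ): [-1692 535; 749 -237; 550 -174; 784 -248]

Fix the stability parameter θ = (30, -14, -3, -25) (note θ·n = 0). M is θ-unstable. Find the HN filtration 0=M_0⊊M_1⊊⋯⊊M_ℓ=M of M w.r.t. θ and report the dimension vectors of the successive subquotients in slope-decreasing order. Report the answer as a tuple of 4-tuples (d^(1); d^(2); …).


Interval decomposition of M: I[1,1]^3, I[1,2], I[3,4]^2, I[4,4]^2.
HN type (ℓ=4): μ^(1)=30; μ^(2)=8; μ^(3)=-14; μ^(4)=-25

((3, 0, 0, 0); (1, 1, 0, 0); (0, 0, 2, 2); (0, 0, 0, 2))


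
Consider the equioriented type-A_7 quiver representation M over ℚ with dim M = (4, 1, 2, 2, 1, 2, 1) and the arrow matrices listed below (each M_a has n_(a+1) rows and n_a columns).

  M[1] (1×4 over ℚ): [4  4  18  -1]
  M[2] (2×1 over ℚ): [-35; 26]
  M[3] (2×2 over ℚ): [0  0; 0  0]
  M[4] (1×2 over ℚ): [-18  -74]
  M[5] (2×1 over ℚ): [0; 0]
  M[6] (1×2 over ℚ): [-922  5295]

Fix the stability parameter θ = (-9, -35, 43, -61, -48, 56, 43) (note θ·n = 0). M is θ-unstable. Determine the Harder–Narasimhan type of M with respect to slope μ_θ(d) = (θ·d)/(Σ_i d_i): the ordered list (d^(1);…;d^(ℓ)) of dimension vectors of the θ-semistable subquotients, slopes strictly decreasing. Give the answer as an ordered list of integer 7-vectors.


Interval decomposition of M: I[1,1]^3, I[1,3], I[3,3], I[4,4], I[4,5], I[6,6], I[6,7].
HN type (ℓ=7): μ^(1)=56; μ^(2)=99/2; μ^(3)=43; μ^(4)=-9; μ^(5)=-22; μ^(6)=-48; μ^(7)=-61

((0, 0, 0, 0, 0, 1, 0); (0, 0, 0, 0, 0, 1, 1); (0, 0, 2, 0, 0, 0, 0); (3, 0, 0, 0, 0, 0, 0); (1, 1, 0, 0, 0, 0, 0); (0, 0, 0, 0, 1, 0, 0); (0, 0, 0, 2, 0, 0, 0))


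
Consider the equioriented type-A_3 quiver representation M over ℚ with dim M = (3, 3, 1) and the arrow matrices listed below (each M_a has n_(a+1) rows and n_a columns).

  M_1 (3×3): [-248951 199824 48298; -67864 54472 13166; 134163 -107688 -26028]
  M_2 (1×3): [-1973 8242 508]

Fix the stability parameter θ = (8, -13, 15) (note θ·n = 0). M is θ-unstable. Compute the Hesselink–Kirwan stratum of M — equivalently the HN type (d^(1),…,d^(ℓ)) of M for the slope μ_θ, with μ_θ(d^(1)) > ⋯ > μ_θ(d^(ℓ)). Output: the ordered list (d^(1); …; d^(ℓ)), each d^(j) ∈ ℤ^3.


Via rank(M_{q-1}∘⋯∘M_p): M ≅ I[1,1], I[1,2], I[1,3], I[2,2].
μ_θ-semistable layers: μ^(1)=15; μ^(2)=8; μ^(3)=-5/2; μ^(4)=-13

((0, 0, 1); (1, 0, 0); (2, 2, 0); (0, 1, 0))


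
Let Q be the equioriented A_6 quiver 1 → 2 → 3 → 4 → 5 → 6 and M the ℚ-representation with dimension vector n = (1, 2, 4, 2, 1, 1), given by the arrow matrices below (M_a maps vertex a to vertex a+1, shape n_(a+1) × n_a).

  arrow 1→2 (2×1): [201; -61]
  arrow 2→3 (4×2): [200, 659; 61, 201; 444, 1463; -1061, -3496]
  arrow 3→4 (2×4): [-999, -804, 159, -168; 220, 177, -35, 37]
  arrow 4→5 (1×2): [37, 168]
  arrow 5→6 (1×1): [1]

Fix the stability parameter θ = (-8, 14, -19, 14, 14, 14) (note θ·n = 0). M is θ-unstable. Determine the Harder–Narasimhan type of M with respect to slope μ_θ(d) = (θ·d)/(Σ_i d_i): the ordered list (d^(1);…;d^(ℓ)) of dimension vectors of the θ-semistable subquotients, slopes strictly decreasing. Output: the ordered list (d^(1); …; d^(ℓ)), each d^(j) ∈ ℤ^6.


Barcode: M ≅ I[1,3], I[2,3], I[3,4], I[3,6]. HN layers by μ_θ (4 steps, strictly decreasing):
  μ^(1)=14; μ^(2)=-5/2; μ^(3)=-8; μ^(4)=-19

((0, 0, 0, 2, 1, 1); (0, 2, 2, 0, 0, 0); (1, 0, 0, 0, 0, 0); (0, 0, 2, 0, 0, 0))


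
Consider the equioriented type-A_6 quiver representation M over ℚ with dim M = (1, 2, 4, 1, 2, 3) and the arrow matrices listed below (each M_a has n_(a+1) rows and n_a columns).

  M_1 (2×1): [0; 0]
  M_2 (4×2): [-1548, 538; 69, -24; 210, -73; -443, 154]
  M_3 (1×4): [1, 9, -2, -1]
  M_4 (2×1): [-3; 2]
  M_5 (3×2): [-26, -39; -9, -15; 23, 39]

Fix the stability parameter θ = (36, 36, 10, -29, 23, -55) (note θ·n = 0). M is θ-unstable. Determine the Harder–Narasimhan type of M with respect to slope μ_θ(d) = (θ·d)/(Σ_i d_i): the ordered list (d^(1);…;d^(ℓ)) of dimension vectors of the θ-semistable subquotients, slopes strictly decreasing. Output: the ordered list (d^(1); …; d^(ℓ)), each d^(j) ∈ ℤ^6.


Via rank(M_{q-1}∘⋯∘M_p): M ≅ I[1,1], I[2,3], I[2,6], I[3,3]^2, I[5,6], I[6,6].
μ_θ-semistable layers: μ^(1)=36; μ^(2)=23; μ^(3)=10; μ^(4)=-3; μ^(5)=-16; μ^(6)=-55

((1, 0, 0, 0, 0, 0); (0, 1, 1, 0, 0, 0); (0, 0, 2, 0, 0, 0); (0, 1, 1, 1, 1, 1); (0, 0, 0, 0, 1, 1); (0, 0, 0, 0, 0, 1))


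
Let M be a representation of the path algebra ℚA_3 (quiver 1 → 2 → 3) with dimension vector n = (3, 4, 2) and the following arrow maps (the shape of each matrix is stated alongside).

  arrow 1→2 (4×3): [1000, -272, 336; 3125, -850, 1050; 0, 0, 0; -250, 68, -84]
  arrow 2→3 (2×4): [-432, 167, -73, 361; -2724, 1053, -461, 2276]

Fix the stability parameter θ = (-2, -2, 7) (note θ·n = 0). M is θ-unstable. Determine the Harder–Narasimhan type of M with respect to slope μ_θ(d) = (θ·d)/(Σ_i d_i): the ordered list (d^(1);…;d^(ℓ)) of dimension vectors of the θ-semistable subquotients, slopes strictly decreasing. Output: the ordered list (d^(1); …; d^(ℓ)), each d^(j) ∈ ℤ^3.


Via rank(M_{q-1}∘⋯∘M_p): M ≅ I[1,1]^2, I[1,3], I[2,2]^2, I[2,3].
μ_θ-semistable layers: μ^(1)=7; μ^(2)=-2

((0, 0, 2); (3, 4, 0))


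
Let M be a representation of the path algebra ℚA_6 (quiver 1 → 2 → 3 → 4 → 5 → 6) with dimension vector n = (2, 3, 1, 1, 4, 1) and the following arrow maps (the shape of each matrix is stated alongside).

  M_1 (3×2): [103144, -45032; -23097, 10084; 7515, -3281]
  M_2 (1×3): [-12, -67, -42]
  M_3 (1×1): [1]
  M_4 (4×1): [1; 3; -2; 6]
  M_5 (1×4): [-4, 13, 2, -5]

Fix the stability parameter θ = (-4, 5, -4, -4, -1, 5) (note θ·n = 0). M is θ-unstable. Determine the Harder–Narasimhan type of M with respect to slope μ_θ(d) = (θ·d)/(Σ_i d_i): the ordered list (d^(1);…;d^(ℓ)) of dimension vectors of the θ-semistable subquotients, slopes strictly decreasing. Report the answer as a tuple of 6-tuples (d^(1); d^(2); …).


Barcode: M ≅ I[1,2], I[1,6], I[2,2], I[5,5]^3. HN layers by μ_θ (3 steps, strictly decreasing):
  μ^(1)=5; μ^(2)=-1; μ^(3)=-4

((0, 2, 0, 0, 0, 1); (0, 1, 1, 1, 4, 0); (2, 0, 0, 0, 0, 0))


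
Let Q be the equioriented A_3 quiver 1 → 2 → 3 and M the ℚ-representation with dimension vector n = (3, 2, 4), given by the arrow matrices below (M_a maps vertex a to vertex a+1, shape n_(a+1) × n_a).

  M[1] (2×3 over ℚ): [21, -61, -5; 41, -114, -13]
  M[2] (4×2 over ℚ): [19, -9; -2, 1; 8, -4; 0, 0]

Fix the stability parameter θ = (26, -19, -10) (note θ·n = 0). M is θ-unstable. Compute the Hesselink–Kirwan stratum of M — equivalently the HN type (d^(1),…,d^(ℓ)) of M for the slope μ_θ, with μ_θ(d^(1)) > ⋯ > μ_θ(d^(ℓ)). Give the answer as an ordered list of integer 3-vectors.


Barcode: M ≅ I[1,1], I[1,3]^2, I[3,3]^2. HN layers by μ_θ (3 steps, strictly decreasing):
  μ^(1)=26; μ^(2)=-1; μ^(3)=-10

((1, 0, 0); (2, 2, 2); (0, 0, 2))


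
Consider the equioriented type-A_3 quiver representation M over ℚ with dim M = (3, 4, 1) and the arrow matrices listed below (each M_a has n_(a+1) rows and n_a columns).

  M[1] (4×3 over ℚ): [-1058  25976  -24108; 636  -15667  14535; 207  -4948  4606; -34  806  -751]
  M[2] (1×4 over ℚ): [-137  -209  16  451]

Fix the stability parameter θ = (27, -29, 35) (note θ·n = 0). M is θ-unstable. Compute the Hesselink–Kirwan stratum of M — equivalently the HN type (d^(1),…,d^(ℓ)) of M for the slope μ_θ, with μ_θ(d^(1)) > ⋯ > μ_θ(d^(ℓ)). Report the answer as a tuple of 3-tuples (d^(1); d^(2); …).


Barcode: M ≅ I[1,2]^2, I[1,3], I[2,2]. HN layers by μ_θ (3 steps, strictly decreasing):
  μ^(1)=35; μ^(2)=-1; μ^(3)=-29

((0, 0, 1); (3, 3, 0); (0, 1, 0))


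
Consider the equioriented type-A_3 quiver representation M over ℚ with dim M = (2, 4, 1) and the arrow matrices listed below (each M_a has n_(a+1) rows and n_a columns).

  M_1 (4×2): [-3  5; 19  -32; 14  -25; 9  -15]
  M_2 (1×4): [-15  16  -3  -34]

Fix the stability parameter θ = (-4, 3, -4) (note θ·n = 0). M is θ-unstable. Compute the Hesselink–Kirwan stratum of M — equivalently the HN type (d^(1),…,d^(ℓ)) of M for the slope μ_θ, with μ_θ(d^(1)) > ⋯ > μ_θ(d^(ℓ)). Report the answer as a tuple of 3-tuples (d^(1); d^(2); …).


Via rank(M_{q-1}∘⋯∘M_p): M ≅ I[1,2], I[1,3], I[2,2]^2.
μ_θ-semistable layers: μ^(1)=3; μ^(2)=-1/2; μ^(3)=-4

((0, 3, 0); (0, 1, 1); (2, 0, 0))


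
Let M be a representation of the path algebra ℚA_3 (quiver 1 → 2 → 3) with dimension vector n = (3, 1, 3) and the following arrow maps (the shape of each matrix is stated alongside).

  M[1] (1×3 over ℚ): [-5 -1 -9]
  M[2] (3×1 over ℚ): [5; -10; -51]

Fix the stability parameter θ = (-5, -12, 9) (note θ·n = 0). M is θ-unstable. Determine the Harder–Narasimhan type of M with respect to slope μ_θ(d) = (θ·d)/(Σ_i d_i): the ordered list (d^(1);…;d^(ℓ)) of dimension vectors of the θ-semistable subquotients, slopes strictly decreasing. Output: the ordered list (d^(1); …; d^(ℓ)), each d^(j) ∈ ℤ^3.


Barcode: M ≅ I[1,1]^2, I[1,3], I[3,3]^2. HN layers by μ_θ (3 steps, strictly decreasing):
  μ^(1)=9; μ^(2)=-5; μ^(3)=-17/2

((0, 0, 3); (2, 0, 0); (1, 1, 0))


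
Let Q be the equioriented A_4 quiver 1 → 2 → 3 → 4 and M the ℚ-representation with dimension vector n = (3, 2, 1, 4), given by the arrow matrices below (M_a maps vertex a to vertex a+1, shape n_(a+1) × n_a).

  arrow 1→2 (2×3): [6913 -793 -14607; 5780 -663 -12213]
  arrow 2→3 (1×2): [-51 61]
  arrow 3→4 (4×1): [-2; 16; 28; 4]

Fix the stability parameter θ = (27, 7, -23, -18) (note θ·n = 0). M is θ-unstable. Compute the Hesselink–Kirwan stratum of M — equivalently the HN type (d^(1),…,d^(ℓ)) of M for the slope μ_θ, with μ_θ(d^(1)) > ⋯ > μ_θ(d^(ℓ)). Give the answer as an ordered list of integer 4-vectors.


Via rank(M_{q-1}∘⋯∘M_p): M ≅ I[1,1], I[1,2], I[1,4], I[4,4]^3.
μ_θ-semistable layers: μ^(1)=27; μ^(2)=17; μ^(3)=-7/4; μ^(4)=-18

((1, 0, 0, 0); (1, 1, 0, 0); (1, 1, 1, 1); (0, 0, 0, 3))


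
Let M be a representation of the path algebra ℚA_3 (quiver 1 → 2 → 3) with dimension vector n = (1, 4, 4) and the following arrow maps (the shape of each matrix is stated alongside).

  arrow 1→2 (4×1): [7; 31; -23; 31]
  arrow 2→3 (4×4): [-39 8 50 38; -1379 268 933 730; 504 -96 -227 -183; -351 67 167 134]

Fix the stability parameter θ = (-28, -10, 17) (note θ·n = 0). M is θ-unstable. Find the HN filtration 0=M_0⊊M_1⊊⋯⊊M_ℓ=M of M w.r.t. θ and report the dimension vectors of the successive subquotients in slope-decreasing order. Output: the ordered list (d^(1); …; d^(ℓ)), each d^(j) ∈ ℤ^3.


Interval decomposition of M: I[1,3], I[2,3]^3.
HN type (ℓ=3): μ^(1)=17; μ^(2)=-10; μ^(3)=-28

((0, 0, 4); (0, 4, 0); (1, 0, 0))


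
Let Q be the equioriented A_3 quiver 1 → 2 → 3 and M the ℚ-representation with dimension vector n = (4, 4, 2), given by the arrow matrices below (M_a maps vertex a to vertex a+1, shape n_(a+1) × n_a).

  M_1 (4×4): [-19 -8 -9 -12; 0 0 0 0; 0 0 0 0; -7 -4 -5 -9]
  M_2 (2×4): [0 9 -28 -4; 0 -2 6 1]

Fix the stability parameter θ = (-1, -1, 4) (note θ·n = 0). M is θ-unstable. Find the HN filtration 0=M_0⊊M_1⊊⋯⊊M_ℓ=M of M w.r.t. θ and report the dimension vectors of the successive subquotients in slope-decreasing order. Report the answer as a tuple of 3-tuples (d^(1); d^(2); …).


Interval decomposition of M: I[1,1]^2, I[1,2], I[1,3], I[2,2], I[2,3].
HN type (ℓ=2): μ^(1)=4; μ^(2)=-1

((0, 0, 2); (4, 4, 0))


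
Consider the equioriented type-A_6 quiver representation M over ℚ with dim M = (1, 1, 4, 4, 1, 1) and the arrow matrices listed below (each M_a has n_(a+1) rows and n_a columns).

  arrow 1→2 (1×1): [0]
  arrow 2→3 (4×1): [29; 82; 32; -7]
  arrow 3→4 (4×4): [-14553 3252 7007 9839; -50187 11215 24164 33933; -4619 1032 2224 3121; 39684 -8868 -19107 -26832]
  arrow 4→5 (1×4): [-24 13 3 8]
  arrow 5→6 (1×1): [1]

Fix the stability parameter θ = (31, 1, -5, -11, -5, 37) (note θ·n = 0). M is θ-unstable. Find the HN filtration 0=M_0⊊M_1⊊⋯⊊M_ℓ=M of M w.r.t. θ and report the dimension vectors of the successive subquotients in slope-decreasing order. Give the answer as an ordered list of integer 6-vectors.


Via rank(M_{q-1}∘⋯∘M_p): M ≅ I[1,1], I[2,6], I[3,3], I[3,4]^2, I[4,4].
μ_θ-semistable layers: μ^(1)=37; μ^(2)=31; μ^(3)=-5; μ^(4)=-8; μ^(5)=-11

((0, 0, 0, 0, 0, 1); (1, 0, 0, 0, 0, 0); (0, 1, 2, 1, 1, 0); (0, 0, 2, 2, 0, 0); (0, 0, 0, 1, 0, 0))


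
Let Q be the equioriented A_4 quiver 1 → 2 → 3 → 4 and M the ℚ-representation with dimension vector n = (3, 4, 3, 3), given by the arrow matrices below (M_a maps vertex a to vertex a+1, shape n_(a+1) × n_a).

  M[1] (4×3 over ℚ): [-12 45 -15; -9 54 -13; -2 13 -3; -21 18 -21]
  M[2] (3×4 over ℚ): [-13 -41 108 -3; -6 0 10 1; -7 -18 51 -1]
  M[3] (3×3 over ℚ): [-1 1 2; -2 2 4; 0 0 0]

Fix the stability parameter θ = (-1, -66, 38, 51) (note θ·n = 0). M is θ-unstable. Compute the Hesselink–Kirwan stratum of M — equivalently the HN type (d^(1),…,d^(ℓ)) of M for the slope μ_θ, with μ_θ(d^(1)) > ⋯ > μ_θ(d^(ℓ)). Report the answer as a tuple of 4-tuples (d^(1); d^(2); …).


Barcode: M ≅ I[1,3]^2, I[1,4], I[2,2], I[4,4]^2. HN layers by μ_θ (4 steps, strictly decreasing):
  μ^(1)=51; μ^(2)=38; μ^(3)=-67/2; μ^(4)=-66

((0, 0, 0, 3); (0, 0, 3, 0); (3, 3, 0, 0); (0, 1, 0, 0))


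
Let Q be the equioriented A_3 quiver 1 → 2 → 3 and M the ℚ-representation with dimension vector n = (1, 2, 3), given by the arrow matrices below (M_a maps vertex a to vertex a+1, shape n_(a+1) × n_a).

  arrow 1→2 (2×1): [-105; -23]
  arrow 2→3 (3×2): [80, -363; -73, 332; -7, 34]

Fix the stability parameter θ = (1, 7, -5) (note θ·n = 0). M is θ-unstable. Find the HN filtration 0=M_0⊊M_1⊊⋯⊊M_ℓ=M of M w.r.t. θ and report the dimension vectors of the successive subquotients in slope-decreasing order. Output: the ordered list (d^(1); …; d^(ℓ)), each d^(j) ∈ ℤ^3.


Barcode: M ≅ I[1,3], I[2,3], I[3,3]. HN layers by μ_θ (2 steps, strictly decreasing):
  μ^(1)=1; μ^(2)=-5

((1, 2, 2); (0, 0, 1))


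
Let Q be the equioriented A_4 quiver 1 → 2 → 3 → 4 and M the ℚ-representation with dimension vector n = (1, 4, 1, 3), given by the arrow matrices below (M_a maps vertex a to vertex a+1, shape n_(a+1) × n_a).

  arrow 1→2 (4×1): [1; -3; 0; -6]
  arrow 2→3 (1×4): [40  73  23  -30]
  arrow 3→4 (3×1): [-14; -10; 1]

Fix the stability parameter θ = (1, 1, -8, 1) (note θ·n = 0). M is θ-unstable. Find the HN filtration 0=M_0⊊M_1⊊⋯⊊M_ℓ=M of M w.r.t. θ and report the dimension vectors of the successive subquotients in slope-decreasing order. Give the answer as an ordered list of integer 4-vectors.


Barcode: M ≅ I[1,4], I[2,2]^3, I[4,4]^2. HN layers by μ_θ (2 steps, strictly decreasing):
  μ^(1)=1; μ^(2)=-2

((0, 3, 0, 3); (1, 1, 1, 0))


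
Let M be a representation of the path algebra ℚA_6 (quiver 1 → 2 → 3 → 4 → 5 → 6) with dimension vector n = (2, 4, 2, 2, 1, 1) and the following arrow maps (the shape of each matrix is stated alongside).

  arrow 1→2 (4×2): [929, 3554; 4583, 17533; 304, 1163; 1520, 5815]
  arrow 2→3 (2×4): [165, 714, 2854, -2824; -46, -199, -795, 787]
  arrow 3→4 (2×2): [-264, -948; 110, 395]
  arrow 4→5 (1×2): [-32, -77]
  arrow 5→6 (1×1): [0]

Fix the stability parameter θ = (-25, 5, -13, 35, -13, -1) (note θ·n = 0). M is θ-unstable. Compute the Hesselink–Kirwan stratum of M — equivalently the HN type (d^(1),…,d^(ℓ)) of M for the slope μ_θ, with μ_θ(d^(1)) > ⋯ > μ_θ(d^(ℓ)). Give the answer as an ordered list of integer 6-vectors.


Interval decomposition of M: I[1,3], I[1,5], I[2,2]^2, I[4,4], I[6,6].
HN type (ℓ=6): μ^(1)=35; μ^(2)=11; μ^(3)=5; μ^(4)=-1; μ^(5)=-4; μ^(6)=-25

((0, 0, 0, 1, 0, 0); (0, 0, 0, 1, 1, 0); (0, 2, 0, 0, 0, 0); (0, 0, 0, 0, 0, 1); (0, 2, 2, 0, 0, 0); (2, 0, 0, 0, 0, 0))


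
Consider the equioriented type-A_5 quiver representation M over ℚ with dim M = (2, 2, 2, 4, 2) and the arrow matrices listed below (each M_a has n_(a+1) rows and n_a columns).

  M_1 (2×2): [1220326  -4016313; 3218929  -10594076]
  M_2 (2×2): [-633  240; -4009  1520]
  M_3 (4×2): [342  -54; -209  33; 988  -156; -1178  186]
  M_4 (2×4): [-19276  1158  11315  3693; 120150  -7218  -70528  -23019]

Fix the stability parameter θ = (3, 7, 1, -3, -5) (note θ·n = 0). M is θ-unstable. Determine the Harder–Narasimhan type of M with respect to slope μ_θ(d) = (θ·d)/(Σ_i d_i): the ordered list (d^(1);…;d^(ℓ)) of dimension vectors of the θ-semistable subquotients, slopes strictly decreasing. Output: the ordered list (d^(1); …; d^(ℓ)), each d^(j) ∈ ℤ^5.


Barcode: M ≅ I[1,2], I[1,3], I[3,5], I[4,4]^2, I[4,5]. HN layers by μ_θ (6 steps, strictly decreasing):
  μ^(1)=7; μ^(2)=4; μ^(3)=3; μ^(4)=-7/3; μ^(5)=-3; μ^(6)=-4

((0, 1, 0, 0, 0); (0, 1, 1, 0, 0); (2, 0, 0, 0, 0); (0, 0, 1, 1, 1); (0, 0, 0, 2, 0); (0, 0, 0, 1, 1))


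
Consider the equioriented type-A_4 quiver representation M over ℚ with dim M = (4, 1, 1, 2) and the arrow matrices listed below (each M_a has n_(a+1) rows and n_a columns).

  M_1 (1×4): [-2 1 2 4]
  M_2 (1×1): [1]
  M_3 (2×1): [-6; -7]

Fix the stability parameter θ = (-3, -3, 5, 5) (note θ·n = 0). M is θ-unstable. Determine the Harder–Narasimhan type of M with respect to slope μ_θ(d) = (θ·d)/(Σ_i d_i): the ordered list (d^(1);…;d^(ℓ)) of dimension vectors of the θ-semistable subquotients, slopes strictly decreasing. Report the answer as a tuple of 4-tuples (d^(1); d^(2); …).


Via rank(M_{q-1}∘⋯∘M_p): M ≅ I[1,1]^3, I[1,4], I[4,4].
μ_θ-semistable layers: μ^(1)=5; μ^(2)=-3

((0, 0, 1, 2); (4, 1, 0, 0))


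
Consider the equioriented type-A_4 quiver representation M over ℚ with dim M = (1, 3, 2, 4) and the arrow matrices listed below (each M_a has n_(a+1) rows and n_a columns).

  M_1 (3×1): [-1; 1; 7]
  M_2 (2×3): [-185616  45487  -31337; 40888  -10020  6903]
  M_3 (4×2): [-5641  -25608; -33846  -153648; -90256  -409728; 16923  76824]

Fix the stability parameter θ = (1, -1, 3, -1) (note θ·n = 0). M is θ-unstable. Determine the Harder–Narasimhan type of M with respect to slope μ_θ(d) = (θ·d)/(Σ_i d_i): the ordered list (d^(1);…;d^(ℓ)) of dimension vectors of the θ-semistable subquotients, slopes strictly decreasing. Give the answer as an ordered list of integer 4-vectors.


Via rank(M_{q-1}∘⋯∘M_p): M ≅ I[1,4], I[2,2], I[2,3], I[4,4]^3.
μ_θ-semistable layers: μ^(1)=3; μ^(2)=1; μ^(3)=0; μ^(4)=-1

((0, 0, 1, 0); (0, 0, 1, 1); (1, 1, 0, 0); (0, 2, 0, 3))


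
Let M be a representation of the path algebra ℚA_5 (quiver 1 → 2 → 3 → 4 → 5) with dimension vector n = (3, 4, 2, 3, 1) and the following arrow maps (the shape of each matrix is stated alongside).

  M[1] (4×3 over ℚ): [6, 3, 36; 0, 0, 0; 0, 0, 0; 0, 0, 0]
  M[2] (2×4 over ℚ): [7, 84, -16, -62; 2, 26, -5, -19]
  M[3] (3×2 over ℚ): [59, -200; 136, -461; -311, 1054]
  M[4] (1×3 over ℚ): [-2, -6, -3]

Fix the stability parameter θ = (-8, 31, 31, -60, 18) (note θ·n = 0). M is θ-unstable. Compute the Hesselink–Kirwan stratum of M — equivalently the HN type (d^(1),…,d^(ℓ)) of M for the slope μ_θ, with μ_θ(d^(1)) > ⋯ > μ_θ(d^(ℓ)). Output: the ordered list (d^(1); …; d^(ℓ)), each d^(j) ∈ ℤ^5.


Interval decomposition of M: I[1,1]^2, I[1,5], I[2,2]^2, I[2,4], I[4,4].
HN type (ℓ=5): μ^(1)=31; μ^(2)=18; μ^(3)=2/3; μ^(4)=-8; μ^(5)=-60

((0, 2, 0, 0, 0); (0, 0, 0, 0, 1); (0, 2, 2, 2, 0); (3, 0, 0, 0, 0); (0, 0, 0, 1, 0))


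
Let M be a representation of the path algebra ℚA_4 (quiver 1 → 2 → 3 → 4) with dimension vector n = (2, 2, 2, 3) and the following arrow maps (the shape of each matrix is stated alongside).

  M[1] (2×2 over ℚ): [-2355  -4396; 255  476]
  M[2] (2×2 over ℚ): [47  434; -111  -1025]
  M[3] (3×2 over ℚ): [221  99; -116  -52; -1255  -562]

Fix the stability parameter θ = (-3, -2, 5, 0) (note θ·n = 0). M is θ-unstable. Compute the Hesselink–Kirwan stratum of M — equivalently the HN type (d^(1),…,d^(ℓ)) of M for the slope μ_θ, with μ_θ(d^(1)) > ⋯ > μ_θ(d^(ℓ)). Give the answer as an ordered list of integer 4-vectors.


Barcode: M ≅ I[1,1], I[1,4], I[2,4], I[4,4]. HN layers by μ_θ (4 steps, strictly decreasing):
  μ^(1)=5/2; μ^(2)=0; μ^(3)=-2; μ^(4)=-3

((0, 0, 2, 2); (0, 0, 0, 1); (0, 2, 0, 0); (2, 0, 0, 0))


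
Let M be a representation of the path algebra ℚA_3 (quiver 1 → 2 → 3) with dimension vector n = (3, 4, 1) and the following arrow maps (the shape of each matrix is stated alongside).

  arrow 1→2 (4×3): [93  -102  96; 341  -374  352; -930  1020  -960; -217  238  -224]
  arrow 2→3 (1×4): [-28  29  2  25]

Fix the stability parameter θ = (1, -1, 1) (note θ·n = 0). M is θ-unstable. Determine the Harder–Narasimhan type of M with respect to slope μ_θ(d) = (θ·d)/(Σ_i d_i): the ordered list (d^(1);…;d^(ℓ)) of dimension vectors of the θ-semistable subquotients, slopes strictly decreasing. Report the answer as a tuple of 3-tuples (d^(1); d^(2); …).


Barcode: M ≅ I[1,1]^2, I[1,2], I[2,2]^2, I[2,3]. HN layers by μ_θ (3 steps, strictly decreasing):
  μ^(1)=1; μ^(2)=0; μ^(3)=-1

((2, 0, 1); (1, 1, 0); (0, 3, 0))


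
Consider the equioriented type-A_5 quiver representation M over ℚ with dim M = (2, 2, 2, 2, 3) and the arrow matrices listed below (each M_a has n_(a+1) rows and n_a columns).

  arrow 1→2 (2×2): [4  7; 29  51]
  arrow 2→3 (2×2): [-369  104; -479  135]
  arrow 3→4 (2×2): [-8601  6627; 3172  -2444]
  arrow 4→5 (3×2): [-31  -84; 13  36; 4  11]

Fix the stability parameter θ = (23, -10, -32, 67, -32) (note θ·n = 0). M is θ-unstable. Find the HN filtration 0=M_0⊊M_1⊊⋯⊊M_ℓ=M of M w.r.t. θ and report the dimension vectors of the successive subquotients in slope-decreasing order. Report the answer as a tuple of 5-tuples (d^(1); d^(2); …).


Barcode: M ≅ I[1,3], I[1,5], I[4,5], I[5,5]. HN layers by μ_θ (3 steps, strictly decreasing):
  μ^(1)=35/2; μ^(2)=-19/3; μ^(3)=-32

((0, 0, 0, 2, 2); (2, 2, 2, 0, 0); (0, 0, 0, 0, 1))


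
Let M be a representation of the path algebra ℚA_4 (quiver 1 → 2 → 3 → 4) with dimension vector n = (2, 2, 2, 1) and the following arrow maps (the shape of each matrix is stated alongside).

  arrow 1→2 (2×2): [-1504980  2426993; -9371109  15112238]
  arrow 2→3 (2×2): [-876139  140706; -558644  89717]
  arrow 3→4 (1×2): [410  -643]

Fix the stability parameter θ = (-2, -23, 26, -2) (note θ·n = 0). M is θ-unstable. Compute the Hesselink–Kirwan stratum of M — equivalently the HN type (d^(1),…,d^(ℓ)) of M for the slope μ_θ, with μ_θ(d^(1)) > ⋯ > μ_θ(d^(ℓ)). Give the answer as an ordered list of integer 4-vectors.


Barcode: M ≅ I[1,3], I[1,4]. HN layers by μ_θ (3 steps, strictly decreasing):
  μ^(1)=26; μ^(2)=12; μ^(3)=-25/2

((0, 0, 1, 0); (0, 0, 1, 1); (2, 2, 0, 0))


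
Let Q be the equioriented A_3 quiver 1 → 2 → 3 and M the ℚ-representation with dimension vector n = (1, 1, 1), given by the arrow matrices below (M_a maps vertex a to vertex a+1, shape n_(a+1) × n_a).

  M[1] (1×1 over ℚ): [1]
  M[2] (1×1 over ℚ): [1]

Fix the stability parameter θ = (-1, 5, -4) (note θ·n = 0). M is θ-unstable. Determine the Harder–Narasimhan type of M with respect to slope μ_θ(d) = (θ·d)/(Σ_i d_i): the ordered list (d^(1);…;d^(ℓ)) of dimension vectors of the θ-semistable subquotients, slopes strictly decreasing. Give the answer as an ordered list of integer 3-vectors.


Via rank(M_{q-1}∘⋯∘M_p): M ≅ I[1,3].
μ_θ-semistable layers: μ^(1)=1/2; μ^(2)=-1

((0, 1, 1); (1, 0, 0))


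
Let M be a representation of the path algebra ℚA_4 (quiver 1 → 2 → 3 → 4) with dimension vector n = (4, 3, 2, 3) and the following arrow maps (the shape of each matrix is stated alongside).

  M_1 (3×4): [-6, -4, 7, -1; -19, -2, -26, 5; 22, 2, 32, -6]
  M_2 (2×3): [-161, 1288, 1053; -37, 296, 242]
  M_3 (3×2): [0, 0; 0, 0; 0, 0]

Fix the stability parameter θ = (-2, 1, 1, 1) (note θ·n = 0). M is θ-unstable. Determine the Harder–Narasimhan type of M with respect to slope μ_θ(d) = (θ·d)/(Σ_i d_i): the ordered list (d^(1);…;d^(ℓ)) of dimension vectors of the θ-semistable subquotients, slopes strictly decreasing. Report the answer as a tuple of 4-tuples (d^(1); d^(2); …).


Barcode: M ≅ I[1,1], I[1,2], I[1,3]^2, I[4,4]^3. HN layers by μ_θ (2 steps, strictly decreasing):
  μ^(1)=1; μ^(2)=-2

((0, 3, 2, 3); (4, 0, 0, 0))


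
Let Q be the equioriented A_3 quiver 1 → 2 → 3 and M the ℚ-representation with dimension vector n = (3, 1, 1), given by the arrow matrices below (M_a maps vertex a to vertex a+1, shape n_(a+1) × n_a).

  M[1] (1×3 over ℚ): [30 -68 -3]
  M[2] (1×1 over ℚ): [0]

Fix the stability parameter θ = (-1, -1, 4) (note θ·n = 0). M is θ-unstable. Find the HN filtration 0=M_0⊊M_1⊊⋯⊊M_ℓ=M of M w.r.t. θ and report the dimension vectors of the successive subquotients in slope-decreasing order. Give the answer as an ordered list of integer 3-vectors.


Barcode: M ≅ I[1,1]^2, I[1,2], I[3,3]. HN layers by μ_θ (2 steps, strictly decreasing):
  μ^(1)=4; μ^(2)=-1

((0, 0, 1); (3, 1, 0))


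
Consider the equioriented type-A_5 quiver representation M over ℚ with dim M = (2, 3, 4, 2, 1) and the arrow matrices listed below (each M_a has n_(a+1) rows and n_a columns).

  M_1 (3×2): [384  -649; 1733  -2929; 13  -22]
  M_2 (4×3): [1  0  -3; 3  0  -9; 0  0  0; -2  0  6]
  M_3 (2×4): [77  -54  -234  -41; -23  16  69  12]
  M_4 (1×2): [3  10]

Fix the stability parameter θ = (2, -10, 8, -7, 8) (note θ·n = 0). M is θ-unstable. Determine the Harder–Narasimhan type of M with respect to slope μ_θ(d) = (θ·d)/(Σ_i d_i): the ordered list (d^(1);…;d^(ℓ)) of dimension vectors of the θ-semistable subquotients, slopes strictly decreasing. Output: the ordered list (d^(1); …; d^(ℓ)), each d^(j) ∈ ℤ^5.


Via rank(M_{q-1}∘⋯∘M_p): M ≅ I[1,2], I[1,5], I[2,2], I[3,3]^2, I[3,4].
μ_θ-semistable layers: μ^(1)=8; μ^(2)=1/2; μ^(3)=-4; μ^(4)=-10

((0, 0, 2, 0, 1); (0, 0, 2, 2, 0); (2, 2, 0, 0, 0); (0, 1, 0, 0, 0))


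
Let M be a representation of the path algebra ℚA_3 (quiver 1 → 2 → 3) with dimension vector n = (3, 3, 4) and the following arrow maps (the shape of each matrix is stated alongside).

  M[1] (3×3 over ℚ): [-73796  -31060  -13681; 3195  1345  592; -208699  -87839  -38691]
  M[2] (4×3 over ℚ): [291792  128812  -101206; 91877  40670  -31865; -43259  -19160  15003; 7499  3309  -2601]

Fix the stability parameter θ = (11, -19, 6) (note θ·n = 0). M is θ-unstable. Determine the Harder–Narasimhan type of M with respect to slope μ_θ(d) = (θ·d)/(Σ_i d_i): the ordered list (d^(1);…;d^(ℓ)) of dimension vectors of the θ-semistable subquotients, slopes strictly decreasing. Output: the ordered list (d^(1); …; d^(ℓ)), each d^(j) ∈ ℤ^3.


Barcode: M ≅ I[1,3]^3, I[3,3]. HN layers by μ_θ (2 steps, strictly decreasing):
  μ^(1)=6; μ^(2)=-4

((0, 0, 4); (3, 3, 0))


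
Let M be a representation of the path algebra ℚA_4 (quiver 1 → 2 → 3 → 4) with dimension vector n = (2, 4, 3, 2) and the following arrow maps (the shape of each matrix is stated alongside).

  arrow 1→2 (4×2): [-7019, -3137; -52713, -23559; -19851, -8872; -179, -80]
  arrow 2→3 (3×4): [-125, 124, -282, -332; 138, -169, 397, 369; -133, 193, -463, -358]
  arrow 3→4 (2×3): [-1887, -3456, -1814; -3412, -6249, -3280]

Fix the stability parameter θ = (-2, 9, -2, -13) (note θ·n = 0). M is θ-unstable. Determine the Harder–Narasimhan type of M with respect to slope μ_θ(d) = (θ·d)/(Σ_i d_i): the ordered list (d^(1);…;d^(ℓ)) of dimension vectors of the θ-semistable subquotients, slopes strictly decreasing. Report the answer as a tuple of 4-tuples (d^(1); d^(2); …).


Barcode: M ≅ I[1,4]^2, I[2,2], I[2,3]. HN layers by μ_θ (3 steps, strictly decreasing):
  μ^(1)=9; μ^(2)=7/2; μ^(3)=-2

((0, 1, 0, 0); (0, 1, 1, 0); (2, 2, 2, 2))


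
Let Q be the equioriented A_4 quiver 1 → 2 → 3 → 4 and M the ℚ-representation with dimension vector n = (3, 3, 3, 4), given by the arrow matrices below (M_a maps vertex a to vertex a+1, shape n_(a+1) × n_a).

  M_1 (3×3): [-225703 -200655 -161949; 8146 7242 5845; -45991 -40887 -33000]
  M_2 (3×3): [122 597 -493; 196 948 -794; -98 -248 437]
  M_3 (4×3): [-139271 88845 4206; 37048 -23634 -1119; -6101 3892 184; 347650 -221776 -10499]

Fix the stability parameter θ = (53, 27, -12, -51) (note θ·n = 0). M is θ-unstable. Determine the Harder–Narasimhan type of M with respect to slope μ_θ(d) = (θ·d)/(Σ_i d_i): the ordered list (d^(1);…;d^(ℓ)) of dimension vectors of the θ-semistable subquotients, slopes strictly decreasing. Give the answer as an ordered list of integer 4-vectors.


Interval decomposition of M: I[1,1], I[1,4]^2, I[2,2], I[3,4], I[4,4].
HN type (ℓ=5): μ^(1)=53; μ^(2)=27; μ^(3)=17/4; μ^(4)=-63/2; μ^(5)=-51

((1, 0, 0, 0); (0, 1, 0, 0); (2, 2, 2, 2); (0, 0, 1, 1); (0, 0, 0, 1))


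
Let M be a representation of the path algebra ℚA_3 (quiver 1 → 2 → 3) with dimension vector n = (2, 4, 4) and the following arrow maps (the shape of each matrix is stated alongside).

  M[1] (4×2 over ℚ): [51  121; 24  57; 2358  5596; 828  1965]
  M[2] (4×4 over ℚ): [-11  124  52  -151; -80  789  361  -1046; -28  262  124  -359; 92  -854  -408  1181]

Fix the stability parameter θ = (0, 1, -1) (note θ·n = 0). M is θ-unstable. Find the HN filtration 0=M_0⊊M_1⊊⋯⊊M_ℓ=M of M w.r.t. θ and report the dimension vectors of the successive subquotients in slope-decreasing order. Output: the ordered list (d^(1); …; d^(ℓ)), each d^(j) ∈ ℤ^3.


Barcode: M ≅ I[1,3]^2, I[2,2], I[2,3], I[3,3]. HN layers by μ_θ (3 steps, strictly decreasing):
  μ^(1)=1; μ^(2)=0; μ^(3)=-1

((0, 1, 0); (2, 3, 3); (0, 0, 1))


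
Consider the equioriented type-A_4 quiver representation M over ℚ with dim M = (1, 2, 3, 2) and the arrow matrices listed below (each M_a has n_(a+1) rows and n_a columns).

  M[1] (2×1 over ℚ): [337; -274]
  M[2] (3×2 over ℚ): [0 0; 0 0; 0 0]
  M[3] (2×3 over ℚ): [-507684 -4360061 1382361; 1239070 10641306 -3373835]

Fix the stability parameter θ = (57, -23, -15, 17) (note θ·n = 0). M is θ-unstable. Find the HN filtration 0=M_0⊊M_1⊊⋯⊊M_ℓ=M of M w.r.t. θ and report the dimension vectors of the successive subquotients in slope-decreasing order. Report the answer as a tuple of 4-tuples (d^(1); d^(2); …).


Barcode: M ≅ I[1,2], I[2,2], I[3,3], I[3,4]^2. HN layers by μ_θ (3 steps, strictly decreasing):
  μ^(1)=17; μ^(2)=-15; μ^(3)=-23

((1, 1, 0, 2); (0, 0, 3, 0); (0, 1, 0, 0))


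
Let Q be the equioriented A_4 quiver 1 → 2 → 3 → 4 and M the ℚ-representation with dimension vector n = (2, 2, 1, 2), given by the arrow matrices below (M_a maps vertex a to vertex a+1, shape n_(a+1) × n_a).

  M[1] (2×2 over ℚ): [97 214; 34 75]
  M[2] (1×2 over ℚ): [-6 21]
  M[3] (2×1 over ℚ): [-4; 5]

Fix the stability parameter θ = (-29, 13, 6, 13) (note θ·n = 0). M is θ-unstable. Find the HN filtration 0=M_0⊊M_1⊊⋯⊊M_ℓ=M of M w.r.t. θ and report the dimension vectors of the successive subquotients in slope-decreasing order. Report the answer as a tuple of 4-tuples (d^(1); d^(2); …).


Via rank(M_{q-1}∘⋯∘M_p): M ≅ I[1,2], I[1,4], I[4,4].
μ_θ-semistable layers: μ^(1)=13; μ^(2)=19/2; μ^(3)=-29

((0, 1, 0, 2); (0, 1, 1, 0); (2, 0, 0, 0))


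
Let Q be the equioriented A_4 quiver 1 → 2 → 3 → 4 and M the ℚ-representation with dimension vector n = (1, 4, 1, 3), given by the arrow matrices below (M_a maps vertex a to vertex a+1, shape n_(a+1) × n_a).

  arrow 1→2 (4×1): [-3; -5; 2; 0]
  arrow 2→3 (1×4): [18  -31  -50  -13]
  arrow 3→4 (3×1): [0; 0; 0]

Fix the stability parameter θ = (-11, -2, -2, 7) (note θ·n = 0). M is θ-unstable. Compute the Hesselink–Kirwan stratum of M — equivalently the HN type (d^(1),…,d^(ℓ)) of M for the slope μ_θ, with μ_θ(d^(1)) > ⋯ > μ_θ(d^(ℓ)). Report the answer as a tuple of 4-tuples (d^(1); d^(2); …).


Interval decomposition of M: I[1,3], I[2,2]^3, I[4,4]^3.
HN type (ℓ=3): μ^(1)=7; μ^(2)=-2; μ^(3)=-11

((0, 0, 0, 3); (0, 4, 1, 0); (1, 0, 0, 0))


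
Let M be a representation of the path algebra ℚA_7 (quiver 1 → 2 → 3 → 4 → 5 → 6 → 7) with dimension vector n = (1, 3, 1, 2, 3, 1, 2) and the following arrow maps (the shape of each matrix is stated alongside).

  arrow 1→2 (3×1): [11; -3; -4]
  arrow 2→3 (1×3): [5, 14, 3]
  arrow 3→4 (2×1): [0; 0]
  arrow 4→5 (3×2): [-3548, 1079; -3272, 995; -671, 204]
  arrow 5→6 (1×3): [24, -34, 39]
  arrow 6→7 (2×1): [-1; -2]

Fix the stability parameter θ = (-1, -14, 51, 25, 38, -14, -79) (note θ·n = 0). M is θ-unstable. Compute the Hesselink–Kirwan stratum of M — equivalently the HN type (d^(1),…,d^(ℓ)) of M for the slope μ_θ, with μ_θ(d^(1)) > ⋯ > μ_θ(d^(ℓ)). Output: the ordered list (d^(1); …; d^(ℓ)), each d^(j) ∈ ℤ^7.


Barcode: M ≅ I[1,3], I[2,2]^2, I[4,5], I[4,7], I[5,5], I[7,7]. HN layers by μ_θ (6 steps, strictly decreasing):
  μ^(1)=51; μ^(2)=38; μ^(3)=25; μ^(4)=-15/2; μ^(5)=-14; μ^(6)=-79

((0, 0, 1, 0, 0, 0, 0); (0, 0, 0, 0, 2, 0, 0); (0, 0, 0, 1, 0, 0, 0); (1, 1, 0, 1, 1, 1, 1); (0, 2, 0, 0, 0, 0, 0); (0, 0, 0, 0, 0, 0, 1))


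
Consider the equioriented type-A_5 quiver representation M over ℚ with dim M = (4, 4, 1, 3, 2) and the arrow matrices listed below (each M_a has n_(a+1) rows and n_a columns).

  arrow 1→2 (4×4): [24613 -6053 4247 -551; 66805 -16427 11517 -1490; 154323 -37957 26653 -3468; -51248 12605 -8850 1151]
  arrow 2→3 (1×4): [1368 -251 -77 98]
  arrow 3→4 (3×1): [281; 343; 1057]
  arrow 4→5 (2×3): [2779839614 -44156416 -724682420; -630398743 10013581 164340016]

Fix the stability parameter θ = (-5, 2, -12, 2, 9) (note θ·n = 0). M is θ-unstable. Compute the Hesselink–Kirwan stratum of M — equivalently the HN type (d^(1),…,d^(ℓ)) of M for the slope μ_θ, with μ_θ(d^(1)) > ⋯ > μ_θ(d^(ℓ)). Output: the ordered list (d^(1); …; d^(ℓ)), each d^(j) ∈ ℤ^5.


Barcode: M ≅ I[1,2]^3, I[1,5], I[4,4], I[4,5]. HN layers by μ_θ (3 steps, strictly decreasing):
  μ^(1)=9; μ^(2)=2; μ^(3)=-5

((0, 0, 0, 0, 2); (0, 3, 0, 3, 0); (4, 1, 1, 0, 0))


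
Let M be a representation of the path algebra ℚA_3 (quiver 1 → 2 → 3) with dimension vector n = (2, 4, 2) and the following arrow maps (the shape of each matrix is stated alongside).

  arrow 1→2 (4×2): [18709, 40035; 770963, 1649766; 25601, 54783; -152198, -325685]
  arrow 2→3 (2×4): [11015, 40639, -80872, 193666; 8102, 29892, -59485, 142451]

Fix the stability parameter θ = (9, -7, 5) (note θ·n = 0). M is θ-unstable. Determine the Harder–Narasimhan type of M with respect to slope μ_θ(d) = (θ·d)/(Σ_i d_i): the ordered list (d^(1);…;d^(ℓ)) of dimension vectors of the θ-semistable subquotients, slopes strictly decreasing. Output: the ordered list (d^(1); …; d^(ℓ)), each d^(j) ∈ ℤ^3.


Barcode: M ≅ I[1,3]^2, I[2,2]^2. HN layers by μ_θ (3 steps, strictly decreasing):
  μ^(1)=5; μ^(2)=1; μ^(3)=-7

((0, 0, 2); (2, 2, 0); (0, 2, 0))


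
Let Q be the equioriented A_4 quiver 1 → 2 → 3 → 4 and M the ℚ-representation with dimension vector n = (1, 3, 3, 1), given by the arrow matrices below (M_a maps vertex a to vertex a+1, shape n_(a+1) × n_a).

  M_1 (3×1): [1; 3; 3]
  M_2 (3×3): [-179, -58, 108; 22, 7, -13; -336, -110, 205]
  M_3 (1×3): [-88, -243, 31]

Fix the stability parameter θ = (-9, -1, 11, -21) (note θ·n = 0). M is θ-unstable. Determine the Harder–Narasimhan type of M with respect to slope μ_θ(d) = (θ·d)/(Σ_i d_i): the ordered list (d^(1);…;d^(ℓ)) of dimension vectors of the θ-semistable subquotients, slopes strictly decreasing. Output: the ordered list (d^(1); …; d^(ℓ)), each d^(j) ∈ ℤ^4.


Via rank(M_{q-1}∘⋯∘M_p): M ≅ I[1,4], I[2,3]^2.
μ_θ-semistable layers: μ^(1)=11; μ^(2)=-1; μ^(3)=-11/3; μ^(4)=-9

((0, 0, 2, 0); (0, 2, 0, 0); (0, 1, 1, 1); (1, 0, 0, 0))
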